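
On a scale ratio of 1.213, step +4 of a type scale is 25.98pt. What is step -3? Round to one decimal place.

25.98 ÷ 1.213⁷ = 25.98 ÷ 3.86390 ≈ 6.724

6.7pt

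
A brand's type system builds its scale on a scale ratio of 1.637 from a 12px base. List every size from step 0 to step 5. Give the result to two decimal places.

Step 0: 12px
Step 1: 12.0 × 1.637 = 19.64
Step 2: 12.0 × 1.637² = 32.16
Step 3: 12.0 × 1.637³ = 52.64
Step 4: 12.0 × 1.637⁴ = 86.17
Step 5: 12.0 × 1.637⁵ = 141.07

12.00px, 19.64px, 32.16px, 52.64px, 86.17px, 141.07px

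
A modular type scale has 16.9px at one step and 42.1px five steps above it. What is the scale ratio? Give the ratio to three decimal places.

1.200

The ratio satisfies 16.9 × r⁵ = 42.1, so r = (42.1 / 16.9)^(1/5).
r = 2.4911^(1/5) ≈ 1.2003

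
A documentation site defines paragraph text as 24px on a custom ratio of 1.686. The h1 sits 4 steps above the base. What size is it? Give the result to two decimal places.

193.93px

Each step on a modular scale multiplies by the ratio, so the size n steps from the base is base × ratioⁿ.
24.0 × 1.686⁴ = 24.0 × 8.08035 ≈ 193.93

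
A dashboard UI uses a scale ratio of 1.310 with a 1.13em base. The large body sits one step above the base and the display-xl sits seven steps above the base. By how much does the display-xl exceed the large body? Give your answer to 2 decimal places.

Step 1: 1.13 × 1.310 = 1.4803em
Step 7: 1.13 × 1.310⁷ = 7.4813em
Difference: 7.4813 − 1.4803 = 6.0010em

6.00em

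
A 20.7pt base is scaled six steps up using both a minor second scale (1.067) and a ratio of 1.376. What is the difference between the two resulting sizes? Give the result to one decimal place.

Minor second: 20.7 × 1.067⁶ = 30.546pt
At 1.376: 20.7 × 1.376⁶ = 140.501pt
Difference: 140.501 − 30.546 = 109.955pt

110.0pt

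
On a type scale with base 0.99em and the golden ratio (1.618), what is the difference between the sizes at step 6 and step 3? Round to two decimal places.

Step 3: 0.99 × 1.618³ = 4.1934em
Step 6: 0.99 × 1.618⁶ = 17.7626em
Difference: 17.7626 − 4.1934 = 13.5692em

13.57em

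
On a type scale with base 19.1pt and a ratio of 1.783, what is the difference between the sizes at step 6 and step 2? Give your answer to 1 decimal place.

553.0pt

Step 2: 19.1 × 1.783² = 60.721pt
Step 6: 19.1 × 1.783⁶ = 613.679pt
Difference: 613.679 − 60.721 = 552.958pt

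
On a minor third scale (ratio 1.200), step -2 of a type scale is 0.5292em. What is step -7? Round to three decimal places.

0.213em

Moving from step -2 to step -7 is 5 steps down, so divide by r⁵.
0.5292 ÷ 1.200⁵ = 0.5292 ÷ 2.48832 ≈ 0.213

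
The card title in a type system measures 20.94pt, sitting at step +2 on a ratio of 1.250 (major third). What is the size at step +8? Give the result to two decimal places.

79.88pt

Moving from step +2 to step +8 is 6 steps up, so multiply by r⁶.
20.94 × 1.250⁶ = 20.94 × 3.81470 ≈ 79.880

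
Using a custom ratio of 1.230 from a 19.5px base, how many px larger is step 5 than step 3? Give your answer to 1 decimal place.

Step 3: 19.5 × 1.230³ = 36.287px
Step 5: 19.5 × 1.230⁵ = 54.898px
Difference: 54.898 − 36.287 = 18.611px

18.6px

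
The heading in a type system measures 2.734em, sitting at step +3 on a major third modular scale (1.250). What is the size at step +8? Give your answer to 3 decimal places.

8.344em

The gap is 8 − (3) = 5 steps, so the factor is 1.250^5.
2.734 × 1.250⁵ = 2.734 × 3.05176 ≈ 8.344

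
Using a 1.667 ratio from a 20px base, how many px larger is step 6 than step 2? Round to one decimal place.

Step 2: 20.0 × 1.667² = 55.578px
Step 6: 20.0 × 1.667⁶ = 429.184px
Difference: 429.184 − 55.578 = 373.606px

373.6px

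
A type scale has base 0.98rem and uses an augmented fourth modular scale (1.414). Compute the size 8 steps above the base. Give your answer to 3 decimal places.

0.98 × 1.414⁸ = 0.98 × 15.98068 ≈ 15.661

15.661rem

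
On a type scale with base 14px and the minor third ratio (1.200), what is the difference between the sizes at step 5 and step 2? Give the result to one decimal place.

Step 2: 14.0 × 1.200² = 20.160px
Step 5: 14.0 × 1.200⁵ = 34.836px
Difference: 34.836 − 20.160 = 14.676px

14.7px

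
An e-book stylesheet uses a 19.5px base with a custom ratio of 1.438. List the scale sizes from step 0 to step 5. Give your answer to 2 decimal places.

Step 0: 19.5px
Step 1: 19.5 × 1.438 = 28.04
Step 2: 19.5 × 1.438² = 40.32
Step 3: 19.5 × 1.438³ = 57.98
Step 4: 19.5 × 1.438⁴ = 83.38
Step 5: 19.5 × 1.438⁵ = 119.90

19.50px, 28.04px, 40.32px, 57.98px, 83.38px, 119.90px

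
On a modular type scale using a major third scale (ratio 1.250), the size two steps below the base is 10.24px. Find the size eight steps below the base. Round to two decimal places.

Moving from step -2 to step -8 is 6 steps down, so divide by r⁶.
10.24 ÷ 1.250⁶ = 10.24 ÷ 3.81470 ≈ 2.684

2.68px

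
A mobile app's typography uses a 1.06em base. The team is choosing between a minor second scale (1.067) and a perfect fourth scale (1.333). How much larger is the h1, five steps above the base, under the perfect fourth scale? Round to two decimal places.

3.00em

Minor second: 1.06 × 1.067⁵ = 1.4660em
Perfect fourth: 1.06 × 1.333⁵ = 4.4613em
Difference: 4.4613 − 1.4660 = 2.9953em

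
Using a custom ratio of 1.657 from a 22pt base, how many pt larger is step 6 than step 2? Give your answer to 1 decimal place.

395.0pt

Step 2: 22.0 × 1.657² = 60.404pt
Step 6: 22.0 × 1.657⁶ = 455.363pt
Difference: 455.363 − 60.404 = 394.959pt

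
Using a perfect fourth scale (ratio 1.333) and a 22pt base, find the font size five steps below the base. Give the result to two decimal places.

5.23pt

22.0 ÷ 1.333⁵ = 22.0 ÷ 4.20873 ≈ 5.23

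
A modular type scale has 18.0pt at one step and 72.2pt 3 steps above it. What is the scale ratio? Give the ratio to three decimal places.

1.589

r³ = 72.2 / 18.0, so r = (72.2/18.0)^(1/3).
r = 4.0111^(1/3) ≈ 1.5889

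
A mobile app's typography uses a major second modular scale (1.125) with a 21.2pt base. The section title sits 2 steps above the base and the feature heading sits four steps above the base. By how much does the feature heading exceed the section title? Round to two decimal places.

Step 2: 21.2 × 1.125² = 26.8313pt
Step 4: 21.2 × 1.125⁴ = 33.9583pt
Difference: 33.9583 − 26.8313 = 7.1270pt

7.13pt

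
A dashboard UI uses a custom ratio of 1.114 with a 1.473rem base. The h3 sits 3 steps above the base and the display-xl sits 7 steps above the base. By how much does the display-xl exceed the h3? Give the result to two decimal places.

Step 3: 1.473 × 1.114³ = 2.0364rem
Step 7: 1.473 × 1.114⁷ = 3.1362rem
Difference: 3.1362 − 2.0364 = 1.0998rem

1.10rem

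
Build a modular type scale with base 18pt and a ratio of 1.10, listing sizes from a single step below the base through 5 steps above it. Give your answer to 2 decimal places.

16.36pt, 18.00pt, 19.80pt, 21.78pt, 23.96pt, 26.35pt, 28.99pt

Step -1: 18.0 ÷ 1.10 = 16.36
Step 0: 18pt
Step 1: 18.0 × 1.10 = 19.80
Step 2: 18.0 × 1.10² = 21.78
Step 3: 18.0 × 1.10³ = 23.96
Step 4: 18.0 × 1.10⁴ = 26.35
Step 5: 18.0 × 1.10⁵ = 28.99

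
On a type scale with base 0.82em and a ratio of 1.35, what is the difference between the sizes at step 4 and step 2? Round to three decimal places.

1.229em

Step 2: 0.82 × 1.35² = 1.49445em
Step 4: 0.82 × 1.35⁴ = 2.72364em
Difference: 2.72364 − 1.49445 = 1.22919em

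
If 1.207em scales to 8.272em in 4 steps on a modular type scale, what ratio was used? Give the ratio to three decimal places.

1.618

The ratio satisfies 1.207 × r⁴ = 8.272, so r = (8.272 / 1.207)^(1/4).
r = 6.8534^(1/4) ≈ 1.6180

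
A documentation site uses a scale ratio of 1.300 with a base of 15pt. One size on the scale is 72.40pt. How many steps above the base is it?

6

1.300ⁿ = 72.40 / 15 = 4.8267
n = ln(4.8267) / ln(1.300) = 1.5742 / 0.2624 ≈ 6.00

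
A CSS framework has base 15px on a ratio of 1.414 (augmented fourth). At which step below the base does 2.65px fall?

5

1.414ⁿ = 15 / 2.65 = 5.6604
n = ln(5.6604) / ln(1.414) = 1.7335 / 0.3464 ≈ 5.00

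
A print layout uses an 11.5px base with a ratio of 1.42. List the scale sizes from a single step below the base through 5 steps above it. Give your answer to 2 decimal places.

8.10px, 11.50px, 16.33px, 23.19px, 32.93px, 46.76px, 66.40px

Step -1: 11.5 ÷ 1.42 = 8.10
Step 0: 11.5px
Step 1: 11.5 × 1.42 = 16.33
Step 2: 11.5 × 1.42² = 23.19
Step 3: 11.5 × 1.42³ = 32.93
Step 4: 11.5 × 1.42⁴ = 46.76
Step 5: 11.5 × 1.42⁵ = 66.40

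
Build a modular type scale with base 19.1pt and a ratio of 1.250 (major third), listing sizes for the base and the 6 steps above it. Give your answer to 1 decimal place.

19.1pt, 23.9pt, 29.8pt, 37.3pt, 46.6pt, 58.3pt, 72.9pt

Step 0: 19.1pt
Step 1: 19.1 × 1.250 = 23.9
Step 2: 19.1 × 1.250² = 29.8
Step 3: 19.1 × 1.250³ = 37.3
Step 4: 19.1 × 1.250⁴ = 46.6
Step 5: 19.1 × 1.250⁵ = 58.3
Step 6: 19.1 × 1.250⁶ = 72.9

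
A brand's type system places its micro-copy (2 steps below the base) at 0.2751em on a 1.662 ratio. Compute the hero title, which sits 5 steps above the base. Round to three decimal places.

9.636em

The gap is 5 − (-2) = 7 steps, so the factor is 1.662^7.
0.2751 × 1.662⁷ = 0.2751 × 35.02814 ≈ 9.636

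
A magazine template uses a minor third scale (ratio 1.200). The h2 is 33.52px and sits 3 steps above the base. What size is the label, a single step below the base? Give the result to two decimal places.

16.17px

33.52 ÷ 1.200⁴ = 33.52 ÷ 2.07360 ≈ 16.165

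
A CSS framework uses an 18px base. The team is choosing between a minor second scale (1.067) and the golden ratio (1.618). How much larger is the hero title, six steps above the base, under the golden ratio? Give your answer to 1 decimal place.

296.4px

Minor second: 18.0 × 1.067⁶ = 26.562px
Golden ratio: 18.0 × 1.618⁶ = 322.956px
Difference: 322.956 − 26.562 = 296.394px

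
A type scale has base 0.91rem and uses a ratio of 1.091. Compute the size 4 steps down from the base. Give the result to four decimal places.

0.91 ÷ 1.091⁴ = 0.91 ÷ 1.41677 ≈ 0.6423

0.6423rem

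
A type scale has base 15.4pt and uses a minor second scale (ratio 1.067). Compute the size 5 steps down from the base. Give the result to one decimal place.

11.1pt

15.4 ÷ 1.067⁵ = 15.4 ÷ 1.38300 ≈ 11.14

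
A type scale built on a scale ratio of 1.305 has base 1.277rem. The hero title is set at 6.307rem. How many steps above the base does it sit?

1.305ⁿ = 6.307 / 1.277 = 4.9389
n = ln(4.9389) / ln(1.305) = 1.5971 / 0.2662 ≈ 6.00

6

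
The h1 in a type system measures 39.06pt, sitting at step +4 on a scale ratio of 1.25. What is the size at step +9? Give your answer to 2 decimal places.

119.20pt

39.06 × 1.25⁵ = 39.06 × 3.05176 ≈ 119.202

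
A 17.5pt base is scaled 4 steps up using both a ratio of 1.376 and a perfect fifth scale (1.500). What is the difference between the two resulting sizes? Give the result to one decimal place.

25.9pt

At 1.376: 17.5 × 1.376⁴ = 62.735pt
Perfect fifth: 17.5 × 1.500⁴ = 88.594pt
Difference: 88.594 − 62.735 = 25.859pt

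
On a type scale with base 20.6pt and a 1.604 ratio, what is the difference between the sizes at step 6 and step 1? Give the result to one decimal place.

Step 1: 20.6 × 1.604 = 33.042pt
Step 6: 20.6 × 1.604⁶ = 350.827pt
Difference: 350.827 − 33.042 = 317.785pt

317.8pt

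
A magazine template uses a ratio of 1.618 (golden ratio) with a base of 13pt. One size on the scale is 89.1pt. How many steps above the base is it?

1.618ⁿ = 89.1 / 13 = 6.8538
n = ln(6.8538) / ln(1.618) = 1.9248 / 0.4812 ≈ 4.00

4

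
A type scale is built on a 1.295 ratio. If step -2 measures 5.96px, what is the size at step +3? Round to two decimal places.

5.96 × 1.295⁵ = 5.96 × 3.64207 ≈ 21.707

21.71px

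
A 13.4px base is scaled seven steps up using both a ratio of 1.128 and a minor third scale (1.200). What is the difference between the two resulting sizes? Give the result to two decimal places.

At 1.128: 13.4 × 1.128⁷ = 31.1364px
Minor third: 13.4 × 1.200⁷ = 48.0146px
Difference: 48.0146 − 31.1364 = 16.8782px

16.88px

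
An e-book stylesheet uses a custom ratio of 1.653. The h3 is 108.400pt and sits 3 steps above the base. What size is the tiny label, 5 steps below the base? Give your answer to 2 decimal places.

1.94pt

108.400 ÷ 1.653⁸ = 108.400 ÷ 55.74204 ≈ 1.945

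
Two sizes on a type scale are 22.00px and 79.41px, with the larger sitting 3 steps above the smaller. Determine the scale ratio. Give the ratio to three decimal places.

1.534

r³ = 79.41 / 22.00, so r = (79.41/22.00)^(1/3).
r = 3.6095^(1/3) ≈ 1.5340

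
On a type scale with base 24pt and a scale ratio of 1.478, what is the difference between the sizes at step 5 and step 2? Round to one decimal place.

116.8pt

Step 2: 24.0 × 1.478² = 52.428pt
Step 5: 24.0 × 1.478⁵ = 169.271pt
Difference: 169.271 − 52.428 = 116.843pt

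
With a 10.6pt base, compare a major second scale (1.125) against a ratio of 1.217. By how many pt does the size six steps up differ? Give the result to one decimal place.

Major second: 10.6 × 1.125⁶ = 21.489pt
At 1.217: 10.6 × 1.217⁶ = 34.439pt
Difference: 34.439 − 21.489 = 12.950pt

12.9pt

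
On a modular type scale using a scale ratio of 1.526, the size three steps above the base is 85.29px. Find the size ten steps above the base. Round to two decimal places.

The gap is 10 − (3) = 7 steps, so the factor is 1.526^7.
85.29 × 1.526⁷ = 85.29 × 19.27000 ≈ 1643.538

1643.54px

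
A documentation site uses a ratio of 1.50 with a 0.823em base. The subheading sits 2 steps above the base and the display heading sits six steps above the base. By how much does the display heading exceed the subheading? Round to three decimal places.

Step 2: 0.823 × 1.50² = 1.85175em
Step 6: 0.823 × 1.50⁶ = 9.37448em
Difference: 9.37448 − 1.85175 = 7.52273em

7.523em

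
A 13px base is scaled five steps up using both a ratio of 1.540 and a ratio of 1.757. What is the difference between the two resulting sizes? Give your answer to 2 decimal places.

105.07px

At 1.540: 13.0 × 1.540⁵ = 112.6022px
At 1.757: 13.0 × 1.757⁵ = 217.6718px
Difference: 217.6718 − 112.6022 = 105.0696px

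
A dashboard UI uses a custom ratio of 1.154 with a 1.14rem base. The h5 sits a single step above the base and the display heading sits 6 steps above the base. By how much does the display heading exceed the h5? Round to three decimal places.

1.377rem

Step 1: 1.14 × 1.154 = 1.31556rem
Step 6: 1.14 × 1.154⁶ = 2.69240rem
Difference: 2.69240 − 1.31556 = 1.37684rem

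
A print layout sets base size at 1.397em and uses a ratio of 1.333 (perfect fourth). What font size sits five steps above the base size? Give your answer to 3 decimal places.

5.880em

A modular type scale is a geometric sequence: sizeₙ = base × rⁿ.
1.397 × 1.333⁵ = 1.397 × 4.20873 ≈ 5.880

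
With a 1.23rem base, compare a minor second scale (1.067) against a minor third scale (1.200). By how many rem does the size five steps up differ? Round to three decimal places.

1.360rem

Minor second: 1.23 × 1.067⁵ = 1.70109rem
Minor third: 1.23 × 1.200⁵ = 3.06063rem
Difference: 3.06063 − 1.70109 = 1.35954rem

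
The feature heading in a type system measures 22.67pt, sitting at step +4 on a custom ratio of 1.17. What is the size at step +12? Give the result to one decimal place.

The gap is 12 − (4) = 8 steps, so the factor is 1.17^8.
22.67 × 1.17⁸ = 22.67 × 3.51145 ≈ 79.605

79.6pt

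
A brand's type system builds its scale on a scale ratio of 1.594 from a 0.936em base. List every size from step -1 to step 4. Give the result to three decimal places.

0.587em, 0.936em, 1.492em, 2.378em, 3.791em, 6.043em

Step -1: 0.936 ÷ 1.594 = 0.587
Step 0: 0.936em
Step 1: 0.936 × 1.594 = 1.492
Step 2: 0.936 × 1.594² = 2.378
Step 3: 0.936 × 1.594³ = 3.791
Step 4: 0.936 × 1.594⁴ = 6.043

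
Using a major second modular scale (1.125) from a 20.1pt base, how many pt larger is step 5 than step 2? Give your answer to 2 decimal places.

Step 2: 20.1 × 1.125² = 25.4391pt
Step 5: 20.1 × 1.125⁵ = 36.2209pt
Difference: 36.2209 − 25.4391 = 10.7818pt

10.78pt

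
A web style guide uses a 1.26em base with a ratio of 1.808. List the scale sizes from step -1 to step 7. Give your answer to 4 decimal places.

0.6969em, 1.2600em, 2.2781em, 4.1188em, 7.4467em, 13.4637em, 24.3424em, 44.0110em, 79.5719em

Step -1: 1.26 ÷ 1.808 = 0.6969
Step 0: 1.26em
Step 1: 1.26 × 1.808 = 2.2781
Step 2: 1.26 × 1.808² = 4.1188
Step 3: 1.26 × 1.808³ = 7.4467
Step 4: 1.26 × 1.808⁴ = 13.4637
Step 5: 1.26 × 1.808⁵ = 24.3424
Step 6: 1.26 × 1.808⁶ = 44.0110
Step 7: 1.26 × 1.808⁷ = 79.5719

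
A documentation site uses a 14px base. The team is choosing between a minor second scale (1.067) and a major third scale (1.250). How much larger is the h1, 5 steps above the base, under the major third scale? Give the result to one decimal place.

Minor second: 14.0 × 1.067⁵ = 19.362px
Major third: 14.0 × 1.250⁵ = 42.725px
Difference: 42.725 − 19.362 = 23.363px

23.4px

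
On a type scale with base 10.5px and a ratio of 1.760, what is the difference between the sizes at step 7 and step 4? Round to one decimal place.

448.5px

Step 4: 10.5 × 1.760⁴ = 100.749px
Step 7: 10.5 × 1.760⁷ = 549.260px
Difference: 549.260 − 100.749 = 448.511px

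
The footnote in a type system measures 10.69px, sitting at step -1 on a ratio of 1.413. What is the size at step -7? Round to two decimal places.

1.34px

Moving from step -1 to step -7 is 6 steps down, so divide by r⁶.
10.69 ÷ 1.413⁶ = 10.69 ÷ 7.95890 ≈ 1.343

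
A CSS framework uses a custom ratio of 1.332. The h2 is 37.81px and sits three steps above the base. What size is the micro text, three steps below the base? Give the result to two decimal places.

6.77px

Moving from step +3 to step -3 is 6 steps down, so divide by r⁶.
37.81 ÷ 1.332⁶ = 37.81 ÷ 5.58503 ≈ 6.770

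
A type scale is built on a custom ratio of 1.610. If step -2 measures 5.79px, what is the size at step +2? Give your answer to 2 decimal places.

5.79 × 1.610⁴ = 5.79 × 6.71898 ≈ 38.903

38.90px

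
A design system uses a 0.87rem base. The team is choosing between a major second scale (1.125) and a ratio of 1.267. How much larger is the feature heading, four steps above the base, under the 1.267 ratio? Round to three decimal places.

0.848rem

Major second: 0.87 × 1.125⁴ = 1.39357rem
At 1.267: 0.87 × 1.267⁴ = 2.24195rem
Difference: 2.24195 − 1.39357 = 0.84838rem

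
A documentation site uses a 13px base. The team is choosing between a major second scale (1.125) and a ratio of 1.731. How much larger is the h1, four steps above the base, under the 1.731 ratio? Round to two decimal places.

95.89px

Major second: 13.0 × 1.125⁴ = 20.8235px
At 1.731: 13.0 × 1.731⁴ = 116.7163px
Difference: 116.7163 − 20.8235 = 95.8928px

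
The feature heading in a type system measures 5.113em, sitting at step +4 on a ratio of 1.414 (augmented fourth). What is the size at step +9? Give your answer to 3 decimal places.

The gap is 9 − (4) = 5 steps, so the factor is 1.414^5.
5.113 × 1.414⁵ = 5.113 × 5.65258 ≈ 28.902

28.902em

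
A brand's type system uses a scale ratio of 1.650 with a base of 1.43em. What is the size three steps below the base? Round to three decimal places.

0.318em

A modular type scale is a geometric sequence: sizeₙ = base × rⁿ.
1.43 ÷ 1.650³ = 1.43 ÷ 4.49212 ≈ 0.318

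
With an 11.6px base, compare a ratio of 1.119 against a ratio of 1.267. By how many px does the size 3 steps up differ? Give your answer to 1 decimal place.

7.3px

At 1.119: 11.6 × 1.119³ = 16.254px
At 1.267: 11.6 × 1.267³ = 23.593px
Difference: 23.593 − 16.254 = 7.339px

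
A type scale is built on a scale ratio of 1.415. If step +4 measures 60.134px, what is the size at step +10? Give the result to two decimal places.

Moving from step +4 to step +10 is 6 steps up, so multiply by r⁶.
60.134 × 1.415⁶ = 60.134 × 8.02673 ≈ 482.679

482.68px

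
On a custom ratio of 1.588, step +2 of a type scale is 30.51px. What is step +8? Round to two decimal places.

Moving from step +2 to step +8 is 6 steps up, so multiply by r⁶.
30.51 × 1.588⁶ = 30.51 × 16.03626 ≈ 489.266

489.27px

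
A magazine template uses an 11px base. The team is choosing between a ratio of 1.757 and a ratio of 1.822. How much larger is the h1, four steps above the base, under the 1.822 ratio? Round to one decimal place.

At 1.757: 11.0 × 1.757⁴ = 104.829px
At 1.822: 11.0 × 1.822⁴ = 121.223px
Difference: 121.223 − 104.829 = 16.394px

16.4px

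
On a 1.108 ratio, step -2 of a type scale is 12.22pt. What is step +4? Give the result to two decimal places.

22.61pt

12.22 × 1.108⁶ = 12.22 × 1.85028 ≈ 22.610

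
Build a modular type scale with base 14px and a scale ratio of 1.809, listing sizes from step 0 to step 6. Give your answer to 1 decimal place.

Step 0: 14px
Step 1: 14.0 × 1.809 = 25.3
Step 2: 14.0 × 1.809² = 45.8
Step 3: 14.0 × 1.809³ = 82.9
Step 4: 14.0 × 1.809⁴ = 149.9
Step 5: 14.0 × 1.809⁵ = 271.2
Step 6: 14.0 × 1.809⁶ = 490.6

14.0px, 25.3px, 45.8px, 82.9px, 149.9px, 271.2px, 490.6px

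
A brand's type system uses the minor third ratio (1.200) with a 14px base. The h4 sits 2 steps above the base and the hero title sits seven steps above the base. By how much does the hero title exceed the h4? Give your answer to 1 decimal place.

30.0px

Step 2: 14.0 × 1.200² = 20.160px
Step 7: 14.0 × 1.200⁷ = 50.165px
Difference: 50.165 − 20.160 = 30.005px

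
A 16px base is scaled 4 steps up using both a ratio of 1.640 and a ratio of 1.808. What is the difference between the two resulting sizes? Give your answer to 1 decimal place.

At 1.640: 16.0 × 1.640⁴ = 115.743px
At 1.808: 16.0 × 1.808⁴ = 170.968px
Difference: 170.968 − 115.743 = 55.225px

55.2px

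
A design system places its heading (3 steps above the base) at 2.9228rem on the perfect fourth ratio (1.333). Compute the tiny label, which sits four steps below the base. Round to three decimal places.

Moving from step +3 to step -4 is 7 steps down, so divide by r⁷.
2.9228 ÷ 1.333⁷ = 2.9228 ÷ 7.47844 ≈ 0.391

0.391rem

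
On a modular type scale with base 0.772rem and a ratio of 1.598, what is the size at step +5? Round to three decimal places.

0.772 × 1.598⁵ = 0.772 × 10.42039 ≈ 8.045

8.045rem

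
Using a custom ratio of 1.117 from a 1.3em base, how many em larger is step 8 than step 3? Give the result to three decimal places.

Step 3: 1.3 × 1.117³ = 1.81177em
Step 8: 1.3 × 1.117⁸ = 3.15042em
Difference: 3.15042 − 1.81177 = 1.33865em

1.339em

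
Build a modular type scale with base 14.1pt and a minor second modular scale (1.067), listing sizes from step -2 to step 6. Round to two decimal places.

Step -2: 14.1 ÷ 1.067² = 12.38
Step -1: 14.1 ÷ 1.067 = 13.21
Step 0: 14.1pt
Step 1: 14.1 × 1.067 = 15.04
Step 2: 14.1 × 1.067² = 16.05
Step 3: 14.1 × 1.067³ = 17.13
Step 4: 14.1 × 1.067⁴ = 18.28
Step 5: 14.1 × 1.067⁵ = 19.50
Step 6: 14.1 × 1.067⁶ = 20.81

12.38pt, 13.21pt, 14.10pt, 15.04pt, 16.05pt, 17.13pt, 18.28pt, 19.50pt, 20.81pt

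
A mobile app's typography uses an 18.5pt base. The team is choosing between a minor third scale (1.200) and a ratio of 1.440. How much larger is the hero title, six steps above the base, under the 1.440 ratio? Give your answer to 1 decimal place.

Minor third: 18.5 × 1.200⁶ = 55.241pt
At 1.440: 18.5 × 1.440⁶ = 164.948pt
Difference: 164.948 − 55.241 = 109.707pt

109.7pt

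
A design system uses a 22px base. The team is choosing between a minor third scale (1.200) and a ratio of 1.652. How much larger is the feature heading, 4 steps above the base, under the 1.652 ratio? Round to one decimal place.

Minor third: 22.0 × 1.200⁴ = 45.619px
At 1.652: 22.0 × 1.652⁴ = 163.856px
Difference: 163.856 − 45.619 = 118.237px

118.2px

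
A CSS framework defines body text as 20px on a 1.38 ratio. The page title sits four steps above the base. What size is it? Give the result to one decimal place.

72.5px

20.0 × 1.38⁴ = 20.0 × 3.62674 ≈ 72.53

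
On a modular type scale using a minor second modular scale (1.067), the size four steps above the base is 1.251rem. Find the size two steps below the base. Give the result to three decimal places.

0.848rem

1.251 ÷ 1.067⁶ = 1.251 ÷ 1.47566 ≈ 0.848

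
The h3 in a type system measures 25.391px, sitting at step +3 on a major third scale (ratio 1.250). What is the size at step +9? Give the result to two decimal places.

The gap is 9 − (3) = 6 steps, so the factor is 1.250^6.
25.391 × 1.250⁶ = 25.391 × 3.81470 ≈ 96.859

96.86px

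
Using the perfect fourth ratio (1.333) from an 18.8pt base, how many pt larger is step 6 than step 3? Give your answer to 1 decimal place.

60.9pt

Step 3: 18.8 × 1.333³ = 44.530pt
Step 6: 18.8 × 1.333⁶ = 105.472pt
Difference: 105.472 − 44.530 = 60.942pt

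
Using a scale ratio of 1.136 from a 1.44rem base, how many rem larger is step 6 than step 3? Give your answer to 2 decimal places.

Step 3: 1.44 × 1.136³ = 2.1110rem
Step 6: 1.44 × 1.136⁶ = 3.0948rem
Difference: 3.0948 − 2.1110 = 0.9838rem

0.98rem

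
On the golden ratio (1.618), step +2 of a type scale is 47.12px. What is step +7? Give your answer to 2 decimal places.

47.12 × 1.618⁵ = 47.12 × 11.08901 ≈ 522.514

522.51px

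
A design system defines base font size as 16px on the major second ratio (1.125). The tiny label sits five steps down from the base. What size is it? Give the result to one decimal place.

Each step on a modular scale multiplies by the ratio, so the size n steps from the base is base × ratioⁿ.
16.0 ÷ 1.125⁵ = 16.0 ÷ 1.80203 ≈ 8.88

8.9px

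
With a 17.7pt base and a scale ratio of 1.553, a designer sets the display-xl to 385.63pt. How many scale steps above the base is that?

1.553ⁿ = 385.63 / 17.7 = 21.7870
n = ln(21.7870) / ln(1.553) = 3.0813 / 0.4402 ≈ 7.00

7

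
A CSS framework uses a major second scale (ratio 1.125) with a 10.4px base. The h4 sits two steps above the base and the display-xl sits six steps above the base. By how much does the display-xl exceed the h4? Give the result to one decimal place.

7.9px

Step 2: 10.4 × 1.125² = 13.162px
Step 6: 10.4 × 1.125⁶ = 21.084px
Difference: 21.084 − 13.162 = 7.922px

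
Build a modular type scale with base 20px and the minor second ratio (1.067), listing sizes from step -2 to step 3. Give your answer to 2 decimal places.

17.57px, 18.74px, 20.00px, 21.34px, 22.77px, 24.30px

Step -2: 20.0 ÷ 1.067² = 17.57
Step -1: 20.0 ÷ 1.067 = 18.74
Step 0: 20px
Step 1: 20.0 × 1.067 = 21.34
Step 2: 20.0 × 1.067² = 22.77
Step 3: 20.0 × 1.067³ = 24.30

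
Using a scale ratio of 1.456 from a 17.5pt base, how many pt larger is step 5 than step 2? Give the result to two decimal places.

Step 2: 17.5 × 1.456² = 37.0989pt
Step 5: 17.5 × 1.456⁵ = 114.5104pt
Difference: 114.5104 − 37.0989 = 77.4115pt

77.41pt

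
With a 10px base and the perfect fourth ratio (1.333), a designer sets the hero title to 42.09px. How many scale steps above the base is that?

5

1.333ⁿ = 42.09 / 10 = 4.2090
n = ln(4.2090) / ln(1.333) = 1.4372 / 0.2874 ≈ 5.00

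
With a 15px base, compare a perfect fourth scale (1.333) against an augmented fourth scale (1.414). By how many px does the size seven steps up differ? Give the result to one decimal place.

57.3px

Perfect fourth: 15.0 × 1.333⁷ = 112.177px
Augmented fourth: 15.0 × 1.414⁷ = 169.526px
Difference: 169.526 − 112.177 = 57.349px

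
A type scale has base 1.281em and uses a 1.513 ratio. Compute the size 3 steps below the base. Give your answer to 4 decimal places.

0.3699em

Every step multiplies by the scale ratio.
1.281 ÷ 1.513³ = 1.281 ÷ 3.46351 ≈ 0.3699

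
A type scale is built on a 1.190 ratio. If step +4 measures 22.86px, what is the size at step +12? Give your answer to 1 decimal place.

22.86 × 1.190⁸ = 22.86 × 4.02139 ≈ 91.929

91.9px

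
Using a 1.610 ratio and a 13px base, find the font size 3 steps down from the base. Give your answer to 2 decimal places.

13.0 ÷ 1.610³ = 13.0 ÷ 4.17328 ≈ 3.12

3.12px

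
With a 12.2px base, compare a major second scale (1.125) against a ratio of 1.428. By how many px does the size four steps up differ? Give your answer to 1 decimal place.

31.2px

Major second: 12.2 × 1.125⁴ = 19.542px
At 1.428: 12.2 × 1.428⁴ = 50.731px
Difference: 50.731 − 19.542 = 31.189px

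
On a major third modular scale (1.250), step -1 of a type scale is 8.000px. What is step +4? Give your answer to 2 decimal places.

24.41px

The gap is 4 − (-1) = 5 steps, so the factor is 1.250^5.
8.000 × 1.250⁵ = 8.000 × 3.05176 ≈ 24.414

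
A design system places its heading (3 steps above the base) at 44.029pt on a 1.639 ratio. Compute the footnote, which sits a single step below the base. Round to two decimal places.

6.10pt

The gap is -1 − (3) = -4 steps, so the factor is 1.639^-4.
44.029 ÷ 1.639⁴ = 44.029 ÷ 7.21632 ≈ 6.101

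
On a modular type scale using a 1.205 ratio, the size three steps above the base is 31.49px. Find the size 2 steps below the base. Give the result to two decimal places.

12.39px

Moving from step +3 to step -2 is 5 steps down, so divide by r⁵.
31.49 ÷ 1.205⁵ = 31.49 ÷ 2.54059 ≈ 12.395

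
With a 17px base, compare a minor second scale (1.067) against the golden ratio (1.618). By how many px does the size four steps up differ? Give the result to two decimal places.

Minor second: 17.0 × 1.067⁴ = 22.0347px
Golden ratio: 17.0 × 1.618⁴ = 116.5099px
Difference: 116.5099 − 22.0347 = 94.4752px

94.48px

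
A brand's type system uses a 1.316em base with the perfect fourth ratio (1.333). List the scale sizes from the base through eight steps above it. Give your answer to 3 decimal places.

1.316em, 1.754em, 2.338em, 3.117em, 4.155em, 5.539em, 7.383em, 9.842em, 13.119em

Step 0: 1.316em
Step 1: 1.316 × 1.333 = 1.754
Step 2: 1.316 × 1.333² = 2.338
Step 3: 1.316 × 1.333³ = 3.117
Step 4: 1.316 × 1.333⁴ = 4.155
Step 5: 1.316 × 1.333⁵ = 5.539
Step 6: 1.316 × 1.333⁶ = 7.383
Step 7: 1.316 × 1.333⁷ = 9.842
Step 8: 1.316 × 1.333⁸ = 13.119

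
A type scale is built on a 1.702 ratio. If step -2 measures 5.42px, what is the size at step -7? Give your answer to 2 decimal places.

5.42 ÷ 1.702⁵ = 5.42 ÷ 14.28229 ≈ 0.379

0.38px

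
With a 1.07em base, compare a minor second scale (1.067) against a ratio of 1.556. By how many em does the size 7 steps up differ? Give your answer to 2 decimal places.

21.94em

Minor second: 1.07 × 1.067⁷ = 1.6847em
At 1.556: 1.07 × 1.556⁷ = 23.6293em
Difference: 23.6293 − 1.6847 = 21.9446em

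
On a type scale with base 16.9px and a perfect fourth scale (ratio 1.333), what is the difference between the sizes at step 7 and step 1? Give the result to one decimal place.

Step 1: 16.9 × 1.333 = 22.528px
Step 7: 16.9 × 1.333⁷ = 126.386px
Difference: 126.386 − 22.528 = 103.858px

103.9px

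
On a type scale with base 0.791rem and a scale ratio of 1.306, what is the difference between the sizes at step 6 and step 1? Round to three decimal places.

2.892rem

Step 1: 0.791 × 1.306 = 1.03305rem
Step 6: 0.791 × 1.306⁶ = 3.92496rem
Difference: 3.92496 − 1.03305 = 2.89191rem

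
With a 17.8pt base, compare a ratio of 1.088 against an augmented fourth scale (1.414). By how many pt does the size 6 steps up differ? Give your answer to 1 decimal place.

At 1.088: 17.8 × 1.088⁶ = 29.525pt
Augmented fourth: 17.8 × 1.414⁶ = 142.271pt
Difference: 142.271 − 29.525 = 112.746pt

112.7pt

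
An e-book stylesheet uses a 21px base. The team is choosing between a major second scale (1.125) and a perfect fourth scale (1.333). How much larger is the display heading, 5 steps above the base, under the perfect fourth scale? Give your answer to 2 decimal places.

Major second: 21.0 × 1.125⁵ = 37.8427px
Perfect fourth: 21.0 × 1.333⁵ = 88.3833px
Difference: 88.3833 − 37.8427 = 50.5406px

50.54px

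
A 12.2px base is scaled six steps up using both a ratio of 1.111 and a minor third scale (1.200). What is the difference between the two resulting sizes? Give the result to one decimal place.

13.5px

At 1.111: 12.2 × 1.111⁶ = 22.943px
Minor third: 12.2 × 1.200⁶ = 36.429px
Difference: 36.429 − 22.943 = 13.486px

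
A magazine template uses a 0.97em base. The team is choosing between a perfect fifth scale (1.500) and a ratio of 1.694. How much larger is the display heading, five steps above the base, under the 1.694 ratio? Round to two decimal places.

6.17em

Perfect fifth: 0.97 × 1.500⁵ = 7.3659em
At 1.694: 0.97 × 1.694⁵ = 13.5313em
Difference: 13.5313 − 7.3659 = 6.1654em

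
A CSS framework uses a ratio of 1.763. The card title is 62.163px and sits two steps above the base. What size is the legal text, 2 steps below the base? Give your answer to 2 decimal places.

6.43px

62.163 ÷ 1.763⁴ = 62.163 ÷ 9.66071 ≈ 6.435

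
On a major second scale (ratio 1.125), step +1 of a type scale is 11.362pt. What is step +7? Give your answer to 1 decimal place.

23.0pt

Moving from step +1 to step +7 is 6 steps up, so multiply by r⁶.
11.362 × 1.125⁶ = 11.362 × 2.02729 ≈ 23.034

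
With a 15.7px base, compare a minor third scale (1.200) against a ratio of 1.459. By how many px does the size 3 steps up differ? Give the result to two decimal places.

21.63px

Minor third: 15.7 × 1.200³ = 27.1296px
At 1.459: 15.7 × 1.459³ = 48.7602px
Difference: 48.7602 − 27.1296 = 21.6306px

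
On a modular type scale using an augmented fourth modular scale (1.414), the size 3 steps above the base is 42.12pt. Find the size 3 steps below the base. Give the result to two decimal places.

5.27pt

The gap is -3 − (3) = -6 steps, so the factor is 1.414^-6.
42.12 ÷ 1.414⁶ = 42.12 ÷ 7.99275 ≈ 5.270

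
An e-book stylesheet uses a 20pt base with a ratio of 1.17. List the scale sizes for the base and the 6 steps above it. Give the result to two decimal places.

20.00pt, 23.40pt, 27.38pt, 32.03pt, 37.48pt, 43.85pt, 51.30pt

Step 0: 20pt
Step 1: 20.0 × 1.17 = 23.40
Step 2: 20.0 × 1.17² = 27.38
Step 3: 20.0 × 1.17³ = 32.03
Step 4: 20.0 × 1.17⁴ = 37.48
Step 5: 20.0 × 1.17⁵ = 43.85
Step 6: 20.0 × 1.17⁶ = 51.30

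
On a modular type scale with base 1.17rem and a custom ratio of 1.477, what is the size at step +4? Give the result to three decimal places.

5.568rem

A modular type scale is a geometric sequence: sizeₙ = base × rⁿ.
1.17 × 1.477⁴ = 1.17 × 4.75907 ≈ 5.568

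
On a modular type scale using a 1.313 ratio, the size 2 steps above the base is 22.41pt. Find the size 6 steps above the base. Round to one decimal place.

66.6pt

Moving from step +2 to step +6 is 4 steps up, so multiply by r⁴.
22.41 × 1.313⁴ = 22.41 × 2.97207 ≈ 66.604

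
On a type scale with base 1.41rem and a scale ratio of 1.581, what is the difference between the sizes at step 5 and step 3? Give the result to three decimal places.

8.356rem

Step 3: 1.41 × 1.581³ = 5.57205rem
Step 5: 1.41 × 1.581⁵ = 13.92767rem
Difference: 13.92767 − 5.57205 = 8.35562rem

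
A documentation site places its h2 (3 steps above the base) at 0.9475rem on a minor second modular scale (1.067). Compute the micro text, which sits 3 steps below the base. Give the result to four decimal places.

0.9475 ÷ 1.067⁶ = 0.9475 ÷ 1.47566 ≈ 0.6421

0.6421rem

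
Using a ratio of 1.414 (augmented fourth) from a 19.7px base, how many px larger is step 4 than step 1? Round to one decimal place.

50.9px

Step 1: 19.7 × 1.414 = 27.856px
Step 4: 19.7 × 1.414⁴ = 78.752px
Difference: 78.752 − 27.856 = 50.896px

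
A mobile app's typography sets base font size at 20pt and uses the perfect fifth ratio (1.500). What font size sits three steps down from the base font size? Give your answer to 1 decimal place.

Every step multiplies by the scale ratio.
20.0 ÷ 1.500³ = 20.0 ÷ 3.37500 ≈ 5.93

5.9pt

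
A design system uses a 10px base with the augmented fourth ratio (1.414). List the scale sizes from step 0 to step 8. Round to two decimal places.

Step 0: 10px
Step 1: 10.0 × 1.414 = 14.14
Step 2: 10.0 × 1.414² = 19.99
Step 3: 10.0 × 1.414³ = 28.27
Step 4: 10.0 × 1.414⁴ = 39.98
Step 5: 10.0 × 1.414⁵ = 56.53
Step 6: 10.0 × 1.414⁶ = 79.93
Step 7: 10.0 × 1.414⁷ = 113.02
Step 8: 10.0 × 1.414⁸ = 159.81

10.00px, 14.14px, 19.99px, 28.27px, 39.98px, 56.53px, 79.93px, 113.02px, 159.81px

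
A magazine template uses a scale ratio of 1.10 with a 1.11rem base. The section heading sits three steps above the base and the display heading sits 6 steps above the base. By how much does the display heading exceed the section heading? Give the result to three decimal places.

0.489rem

Step 3: 1.11 × 1.10³ = 1.47741rem
Step 6: 1.11 × 1.10⁶ = 1.96643rem
Difference: 1.96643 − 1.47741 = 0.48902rem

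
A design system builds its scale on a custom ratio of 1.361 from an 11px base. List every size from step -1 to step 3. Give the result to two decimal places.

Step -1: 11.0 ÷ 1.361 = 8.08
Step 0: 11px
Step 1: 11.0 × 1.361 = 14.97
Step 2: 11.0 × 1.361² = 20.38
Step 3: 11.0 × 1.361³ = 27.73

8.08px, 11.00px, 14.97px, 20.38px, 27.73px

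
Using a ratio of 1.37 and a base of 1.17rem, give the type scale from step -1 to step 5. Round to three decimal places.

Step -1: 1.17 ÷ 1.37 = 0.854
Step 0: 1.17rem
Step 1: 1.17 × 1.37 = 1.603
Step 2: 1.17 × 1.37² = 2.196
Step 3: 1.17 × 1.37³ = 3.008
Step 4: 1.17 × 1.37⁴ = 4.122
Step 5: 1.17 × 1.37⁵ = 5.647

0.854rem, 1.170rem, 1.603rem, 2.196rem, 3.008rem, 4.122rem, 5.647rem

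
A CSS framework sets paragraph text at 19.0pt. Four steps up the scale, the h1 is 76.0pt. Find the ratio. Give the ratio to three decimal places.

1.414

The ratio satisfies 19.0 × r⁴ = 76.0, so r = (76.0 / 19.0)^(1/4).
r = 4.0000^(1/4) ≈ 1.4142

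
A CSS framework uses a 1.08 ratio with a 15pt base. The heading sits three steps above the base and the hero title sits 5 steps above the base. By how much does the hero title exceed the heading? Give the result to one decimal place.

Step 3: 15.0 × 1.08³ = 18.896pt
Step 5: 15.0 × 1.08⁵ = 22.040pt
Difference: 22.040 − 18.896 = 3.144pt

3.1pt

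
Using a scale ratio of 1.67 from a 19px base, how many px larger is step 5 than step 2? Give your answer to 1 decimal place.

Step 2: 19.0 × 1.67² = 52.989px
Step 5: 19.0 × 1.67⁵ = 246.795px
Difference: 246.795 − 52.989 = 193.806px

193.8px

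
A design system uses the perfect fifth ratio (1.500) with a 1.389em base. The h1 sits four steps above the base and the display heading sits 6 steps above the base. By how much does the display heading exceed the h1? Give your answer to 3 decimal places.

8.790em

Step 4: 1.389 × 1.500⁴ = 7.03181em
Step 6: 1.389 × 1.500⁶ = 15.82158em
Difference: 15.82158 − 7.03181 = 8.78977em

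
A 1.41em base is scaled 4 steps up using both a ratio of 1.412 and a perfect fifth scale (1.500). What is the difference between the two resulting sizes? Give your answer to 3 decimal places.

1.533em

At 1.412: 1.41 × 1.412⁴ = 5.60477em
Perfect fifth: 1.41 × 1.500⁴ = 7.13812em
Difference: 7.13812 − 5.60477 = 1.53335em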